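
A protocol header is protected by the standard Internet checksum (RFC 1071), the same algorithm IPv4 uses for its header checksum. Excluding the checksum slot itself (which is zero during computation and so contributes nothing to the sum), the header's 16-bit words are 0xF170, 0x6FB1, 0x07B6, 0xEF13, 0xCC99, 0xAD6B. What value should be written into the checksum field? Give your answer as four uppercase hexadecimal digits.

One's-complement addition (fold any carry out of bit 15 back into bit 0):
  0xF170 + 0x6FB1 = 0x16121 → wrap carry → 0x6122
  0x6122 + 0x07B6 = 0x068D8
  0x68D8 + 0xEF13 = 0x157EB → wrap carry → 0x57EC
  0x57EC + 0xCC99 = 0x12485 → wrap carry → 0x2486
  0x2486 + 0xAD6B = 0x0D1F1
One's-complement sum = 0xD1F1.
Checksum = ~0xD1F1 & 0xFFFF = 0x2E0E.

2E0E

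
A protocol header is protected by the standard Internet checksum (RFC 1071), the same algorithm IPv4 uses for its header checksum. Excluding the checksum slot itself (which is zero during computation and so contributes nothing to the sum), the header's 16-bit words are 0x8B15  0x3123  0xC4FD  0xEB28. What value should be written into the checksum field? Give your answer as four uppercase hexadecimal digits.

One's-complement addition (fold any carry out of bit 15 back into bit 0):
  0x8B15 + 0x3123 = 0x0BC38
  0xBC38 + 0xC4FD = 0x18135 → wrap carry → 0x8136
  0x8136 + 0xEB28 = 0x16C5E → wrap carry → 0x6C5F
One's-complement sum = 0x6C5F.
Checksum = ~0x6C5F & 0xFFFF = 0x93A0.

93A0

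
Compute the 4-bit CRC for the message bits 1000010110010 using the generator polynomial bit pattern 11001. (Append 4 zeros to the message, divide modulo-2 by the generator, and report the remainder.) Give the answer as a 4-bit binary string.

Append 4 zeros: 10000101100100000. Divide by 11001 (XOR where the leading bit is 1):
  pos 0: 10000 XOR 11001 = 01001
  pos 1: 10011 XOR 11001 = 01010
  pos 2: 10100 XOR 11001 = 01101
  pos 3: 11011 XOR 11001 = 00010
  pos 6: 10100 XOR 11001 = 01101
  pos 7: 11011 XOR 11001 = 00010
  pos 10: 10000 XOR 11001 = 01001
  pos 11: 10010 XOR 11001 = 01011
  pos 12: 10110 XOR 11001 = 01111
Remainder (last 4 bits) = 1111. This is the CRC / FCS.

1111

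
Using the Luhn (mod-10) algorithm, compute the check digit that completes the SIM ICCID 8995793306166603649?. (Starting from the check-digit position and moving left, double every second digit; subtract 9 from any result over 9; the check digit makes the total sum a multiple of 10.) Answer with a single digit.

5

Partial digits right→left: 9 4 6 3 0 6 6 6 1 6 0 3 3 9 7 5 9 9 8
Double every second digit counting from the check-digit position (so the 1st, 3rd, 5th, ... of the partial from the right).
  doubled (with −9 where >9): 9 3 0 3 2 0 6 5 9 7 → sum 44
  kept as-is: 4 3 6 6 6 3 9 5 9 → sum 51
Total = 44 + 51 = 95.
Check digit = (10 − (95 mod 10)) mod 10 = 5.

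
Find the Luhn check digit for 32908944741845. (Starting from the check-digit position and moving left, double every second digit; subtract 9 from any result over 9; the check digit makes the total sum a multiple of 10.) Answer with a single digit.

7

Partial digits right→left: 5 4 8 1 4 7 4 4 9 8 0 9 2 3
Double every second digit counting from the check-digit position (so the 1st, 3rd, 5th, ... of the partial from the right).
  doubled (with −9 where >9): 1 7 8 8 9 0 4 → sum 37
  kept as-is: 4 1 7 4 8 9 3 → sum 36
Total = 37 + 36 = 73.
Check digit = (10 − (73 mod 10)) mod 10 = 7.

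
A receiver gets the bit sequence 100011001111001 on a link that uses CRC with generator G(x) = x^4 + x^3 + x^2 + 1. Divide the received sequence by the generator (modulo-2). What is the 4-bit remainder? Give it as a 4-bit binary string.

Modulo-2 division of 100011001111001 by 11101:
  pos 0: 10001 XOR 11101 = 01100
  pos 1: 11001 XOR 11101 = 00100
  pos 3: 10000 XOR 11101 = 01101
  pos 4: 11011 XOR 11101 = 00110
  pos 6: 11011 XOR 11101 = 00110
  pos 8: 11010 XOR 11101 = 00111
  pos 10: 11101 XOR 11101 = 00000
Remainder = 0000 (zero — the frame passes the CRC check).

0000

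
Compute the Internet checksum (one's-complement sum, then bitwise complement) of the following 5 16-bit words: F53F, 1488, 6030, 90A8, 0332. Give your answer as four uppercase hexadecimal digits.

022D

One's-complement addition (fold any carry out of bit 15 back into bit 0):
  0xF53F + 0x1488 = 0x109C7 → wrap carry → 0x09C8
  0x09C8 + 0x6030 = 0x069F8
  0x69F8 + 0x90A8 = 0x0FAA0
  0xFAA0 + 0x0332 = 0x0FDD2
One's-complement sum = 0xFDD2.
Checksum = ~0xFDD2 & 0xFFFF = 0x022D.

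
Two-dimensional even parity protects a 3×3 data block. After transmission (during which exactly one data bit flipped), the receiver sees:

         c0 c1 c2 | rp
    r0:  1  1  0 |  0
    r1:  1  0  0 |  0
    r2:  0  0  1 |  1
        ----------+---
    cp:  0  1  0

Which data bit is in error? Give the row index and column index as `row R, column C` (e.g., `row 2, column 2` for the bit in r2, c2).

Recompute each row's even parity and compare to rp:
  r0: data parity 0, sent rp 0 → ok
  r1: data parity 1, sent rp 0 → mismatch
  r2: data parity 1, sent rp 1 → ok
Recompute each column's even parity and compare to cp:
  c0: data parity 0, sent cp 0 → ok
  c1: data parity 1, sent cp 1 → ok
  c2: data parity 1, sent cp 0 → mismatch
Exactly one row (r1) and one column (c2) fail → the flipped bit is at their intersection.

row 1, column 2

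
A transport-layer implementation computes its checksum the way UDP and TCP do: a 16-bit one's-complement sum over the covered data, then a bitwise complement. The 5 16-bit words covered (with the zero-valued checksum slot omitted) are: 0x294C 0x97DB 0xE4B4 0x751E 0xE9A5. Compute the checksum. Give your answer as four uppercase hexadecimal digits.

FB5E

One's-complement addition (fold any carry out of bit 15 back into bit 0):
  0x294C + 0x97DB = 0x0C127
  0xC127 + 0xE4B4 = 0x1A5DB → wrap carry → 0xA5DC
  0xA5DC + 0x751E = 0x11AFA → wrap carry → 0x1AFB
  0x1AFB + 0xE9A5 = 0x104A0 → wrap carry → 0x04A1
One's-complement sum = 0x04A1.
Checksum = ~0x04A1 & 0xFFFF = 0xFB5E.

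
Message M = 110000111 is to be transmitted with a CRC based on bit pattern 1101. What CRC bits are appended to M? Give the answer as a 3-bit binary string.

011

Append 3 zeros: 110000111000. Divide by 1101 (XOR where the leading bit is 1):
  pos 0: 1100 XOR 1101 = 0001
  pos 3: 1001 XOR 1101 = 0100
  pos 4: 1001 XOR 1101 = 0100
  pos 5: 1001 XOR 1101 = 0100
  pos 6: 1000 XOR 1101 = 0101
  pos 7: 1010 XOR 1101 = 0111
  pos 8: 1110 XOR 1101 = 0011
Remainder (last 3 bits) = 011. This is the CRC / FCS.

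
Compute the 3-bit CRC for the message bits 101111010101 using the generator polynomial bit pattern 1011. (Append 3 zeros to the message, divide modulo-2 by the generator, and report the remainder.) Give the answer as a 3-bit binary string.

Append 3 zeros: 101111010101000. Divide by 1011 (XOR where the leading bit is 1):
  pos 0: 1011 XOR 1011 = 0000
  pos 4: 1101 XOR 1011 = 0110
  pos 5: 1100 XOR 1011 = 0111
  pos 6: 1111 XOR 1011 = 0100
  pos 7: 1000 XOR 1011 = 0011
  pos 9: 1110 XOR 1011 = 0101
  pos 10: 1010 XOR 1011 = 0001
Remainder (last 3 bits) = 010. This is the CRC / FCS.

010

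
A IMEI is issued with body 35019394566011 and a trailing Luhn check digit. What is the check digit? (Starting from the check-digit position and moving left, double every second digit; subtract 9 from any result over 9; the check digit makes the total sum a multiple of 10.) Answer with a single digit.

Partial digits right→left: 1 1 0 6 6 5 4 9 3 9 1 0 5 3
Double every second digit counting from the check-digit position (so the 1st, 3rd, 5th, ... of the partial from the right).
  doubled (with −9 where >9): 2 0 3 8 6 2 1 → sum 22
  kept as-is: 1 6 5 9 9 0 3 → sum 33
Total = 22 + 33 = 55.
Check digit = (10 − (55 mod 10)) mod 10 = 5.

5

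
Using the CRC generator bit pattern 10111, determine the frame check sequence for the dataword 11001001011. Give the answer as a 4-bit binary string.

Append 4 zeros: 110010010110000. Divide by 10111 (XOR where the leading bit is 1):
  pos 0: 11001 XOR 10111 = 01110
  pos 1: 11100 XOR 10111 = 01011
  pos 2: 10110 XOR 10111 = 00001
  pos 6: 11011 XOR 10111 = 01100
  pos 7: 11000 XOR 10111 = 01111
  pos 8: 11110 XOR 10111 = 01001
  pos 9: 10010 XOR 10111 = 00101
Remainder (last 4 bits) = 1010. This is the CRC / FCS.

1010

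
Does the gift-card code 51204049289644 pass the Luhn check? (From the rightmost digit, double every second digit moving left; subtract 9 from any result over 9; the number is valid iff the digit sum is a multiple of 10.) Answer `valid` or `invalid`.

From the right, keep odd positions and double even positions (subtract 9 from any doubled value over 9):
  doubled (positions 2,4,...): 8 9 4 8 8 4 1 → sum 42
  kept (positions 1,3,...): 4 6 8 9 0 0 1 → sum 28
Total = 70.
70 mod 10 = 0, so the number is valid.

valid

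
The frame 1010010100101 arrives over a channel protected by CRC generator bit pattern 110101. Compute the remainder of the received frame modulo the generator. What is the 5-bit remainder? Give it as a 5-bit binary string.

00000

Modulo-2 division of 1010010100101 by 110101:
  pos 0: 101001 XOR 110101 = 011100
  pos 1: 111000 XOR 110101 = 001101
  pos 3: 110110 XOR 110101 = 000011
  pos 7: 110101 XOR 110101 = 000000
Remainder = 00000 (zero — the frame passes the CRC check).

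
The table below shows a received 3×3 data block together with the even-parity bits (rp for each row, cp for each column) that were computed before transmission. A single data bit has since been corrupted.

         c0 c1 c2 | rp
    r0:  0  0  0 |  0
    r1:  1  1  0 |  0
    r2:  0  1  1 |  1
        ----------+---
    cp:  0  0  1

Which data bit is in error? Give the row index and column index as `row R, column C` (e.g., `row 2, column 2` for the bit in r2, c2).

Recompute each row's even parity and compare to rp:
  r0: data parity 0, sent rp 0 → ok
  r1: data parity 0, sent rp 0 → ok
  r2: data parity 0, sent rp 1 → mismatch
Recompute each column's even parity and compare to cp:
  c0: data parity 1, sent cp 0 → mismatch
  c1: data parity 0, sent cp 0 → ok
  c2: data parity 1, sent cp 1 → ok
Exactly one row (r2) and one column (c0) fail → the flipped bit is at their intersection.

row 2, column 0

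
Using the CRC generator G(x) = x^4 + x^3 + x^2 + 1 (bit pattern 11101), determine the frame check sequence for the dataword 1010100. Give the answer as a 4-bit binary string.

Append 4 zeros: 10101000000. Divide by 11101 (XOR where the leading bit is 1):
  pos 0: 10101 XOR 11101 = 01000
  pos 1: 10000 XOR 11101 = 01101
  pos 2: 11010 XOR 11101 = 00111
  pos 4: 11100 XOR 11101 = 00001
Remainder (last 4 bits) = 0100. This is the CRC / FCS.

0100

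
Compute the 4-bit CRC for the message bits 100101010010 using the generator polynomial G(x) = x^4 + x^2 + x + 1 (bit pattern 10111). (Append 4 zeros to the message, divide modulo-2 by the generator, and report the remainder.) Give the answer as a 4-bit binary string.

1000

Append 4 zeros: 1001010100100000. Divide by 10111 (XOR where the leading bit is 1):
  pos 0: 10010 XOR 10111 = 00101
  pos 2: 10110 XOR 10111 = 00001
  pos 6: 11001 XOR 10111 = 01110
  pos 7: 11100 XOR 10111 = 01011
  pos 8: 10110 XOR 10111 = 00001
Remainder (last 4 bits) = 1000. This is the CRC / FCS.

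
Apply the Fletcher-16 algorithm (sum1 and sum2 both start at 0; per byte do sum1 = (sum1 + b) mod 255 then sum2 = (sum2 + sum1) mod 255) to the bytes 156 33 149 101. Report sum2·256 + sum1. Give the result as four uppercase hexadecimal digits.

Running sums (mod 255):
  after byte 0 (156): sum1=156, sum2=156
  after byte 1 (33): sum1=189, sum2=90
  after byte 2 (149): sum1=83, sum2=173
  after byte 3 (101): sum1=184, sum2=102
Checksum = sum2·256 + sum1 = 102·256 + 184 = 26296 = 0x66B8.

66B8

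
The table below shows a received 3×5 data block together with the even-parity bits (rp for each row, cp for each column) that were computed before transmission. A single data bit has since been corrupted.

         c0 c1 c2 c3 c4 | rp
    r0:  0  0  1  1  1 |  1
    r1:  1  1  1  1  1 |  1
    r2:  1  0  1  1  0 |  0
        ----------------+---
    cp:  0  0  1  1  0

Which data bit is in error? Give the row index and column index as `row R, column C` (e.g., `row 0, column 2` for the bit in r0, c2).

row 2, column 1

Recompute each row's even parity and compare to rp:
  r0: data parity 1, sent rp 1 → ok
  r1: data parity 1, sent rp 1 → ok
  r2: data parity 1, sent rp 0 → mismatch
Recompute each column's even parity and compare to cp:
  c0: data parity 0, sent cp 0 → ok
  c1: data parity 1, sent cp 0 → mismatch
  c2: data parity 1, sent cp 1 → ok
  c3: data parity 1, sent cp 1 → ok
  c4: data parity 0, sent cp 0 → ok
Exactly one row (r2) and one column (c1) fail → the flipped bit is at their intersection.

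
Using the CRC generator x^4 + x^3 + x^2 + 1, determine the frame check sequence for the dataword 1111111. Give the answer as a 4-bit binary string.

Append 4 zeros: 11111110000. Divide by 11101 (XOR where the leading bit is 1):
  pos 0: 11111 XOR 11101 = 00010
  pos 3: 10110 XOR 11101 = 01011
  pos 4: 10110 XOR 11101 = 01011
  pos 5: 10110 XOR 11101 = 01011
  pos 6: 10110 XOR 11101 = 01011
Remainder (last 4 bits) = 1011. This is the CRC / FCS.

1011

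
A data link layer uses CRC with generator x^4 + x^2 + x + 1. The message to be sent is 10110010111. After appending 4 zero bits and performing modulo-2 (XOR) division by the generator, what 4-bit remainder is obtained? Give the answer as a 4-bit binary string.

Append 4 zeros: 101100101110000. Divide by 10111 (XOR where the leading bit is 1):
  pos 0: 10110 XOR 10111 = 00001
  pos 4: 10101 XOR 10111 = 00010
  pos 7: 10110 XOR 10111 = 00001
Remainder (last 4 bits) = 1000. This is the CRC / FCS.

1000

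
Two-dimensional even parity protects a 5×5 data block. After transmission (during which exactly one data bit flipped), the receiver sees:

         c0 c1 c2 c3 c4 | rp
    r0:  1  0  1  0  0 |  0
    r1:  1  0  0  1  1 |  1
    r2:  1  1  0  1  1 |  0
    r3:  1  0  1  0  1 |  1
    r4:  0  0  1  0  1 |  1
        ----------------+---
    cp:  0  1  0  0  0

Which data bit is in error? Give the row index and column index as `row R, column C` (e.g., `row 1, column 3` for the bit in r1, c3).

row 4, column 2

Recompute each row's even parity and compare to rp:
  r0: data parity 0, sent rp 0 → ok
  r1: data parity 1, sent rp 1 → ok
  r2: data parity 0, sent rp 0 → ok
  r3: data parity 1, sent rp 1 → ok
  r4: data parity 0, sent rp 1 → mismatch
Recompute each column's even parity and compare to cp:
  c0: data parity 0, sent cp 0 → ok
  c1: data parity 1, sent cp 1 → ok
  c2: data parity 1, sent cp 0 → mismatch
  c3: data parity 0, sent cp 0 → ok
  c4: data parity 0, sent cp 0 → ok
Exactly one row (r4) and one column (c2) fail → the flipped bit is at their intersection.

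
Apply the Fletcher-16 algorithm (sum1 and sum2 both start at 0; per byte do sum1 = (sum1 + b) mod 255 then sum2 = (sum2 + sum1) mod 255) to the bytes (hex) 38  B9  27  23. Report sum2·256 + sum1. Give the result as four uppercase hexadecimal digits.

Running sums (mod 255):
  after byte 0 (38): sum1=56, sum2=56
  after byte 1 (B9): sum1=241, sum2=42
  after byte 2 (27): sum1=25, sum2=67
  after byte 3 (23): sum1=60, sum2=127
Checksum = sum2·256 + sum1 = 127·256 + 60 = 32572 = 0x7F3C.

7F3C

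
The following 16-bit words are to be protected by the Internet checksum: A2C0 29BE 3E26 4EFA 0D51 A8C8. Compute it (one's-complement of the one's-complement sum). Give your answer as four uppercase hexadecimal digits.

F046

One's-complement addition (fold any carry out of bit 15 back into bit 0):
  0xA2C0 + 0x29BE = 0x0CC7E
  0xCC7E + 0x3E26 = 0x10AA4 → wrap carry → 0x0AA5
  0x0AA5 + 0x4EFA = 0x0599F
  0x599F + 0x0D51 = 0x066F0
  0x66F0 + 0xA8C8 = 0x10FB8 → wrap carry → 0x0FB9
One's-complement sum = 0x0FB9.
Checksum = ~0x0FB9 & 0xFFFF = 0xF046.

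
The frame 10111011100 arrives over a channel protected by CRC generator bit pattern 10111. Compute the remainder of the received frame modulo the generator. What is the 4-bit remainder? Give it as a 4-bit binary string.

Modulo-2 division of 10111011100 by 10111:
  pos 0: 10111 XOR 10111 = 00000
  pos 6: 11100 XOR 10111 = 01011
Remainder = 1011 (nonzero — an error is detected).

1011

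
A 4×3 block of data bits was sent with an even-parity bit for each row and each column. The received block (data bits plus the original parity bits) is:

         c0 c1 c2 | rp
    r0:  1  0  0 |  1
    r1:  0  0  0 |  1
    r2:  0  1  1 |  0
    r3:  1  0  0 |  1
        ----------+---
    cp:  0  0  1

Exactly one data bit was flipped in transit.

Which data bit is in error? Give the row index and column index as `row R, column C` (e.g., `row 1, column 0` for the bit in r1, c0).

Recompute each row's even parity and compare to rp:
  r0: data parity 1, sent rp 1 → ok
  r1: data parity 0, sent rp 1 → mismatch
  r2: data parity 0, sent rp 0 → ok
  r3: data parity 1, sent rp 1 → ok
Recompute each column's even parity and compare to cp:
  c0: data parity 0, sent cp 0 → ok
  c1: data parity 1, sent cp 0 → mismatch
  c2: data parity 1, sent cp 1 → ok
Exactly one row (r1) and one column (c1) fail → the flipped bit is at their intersection.

row 1, column 1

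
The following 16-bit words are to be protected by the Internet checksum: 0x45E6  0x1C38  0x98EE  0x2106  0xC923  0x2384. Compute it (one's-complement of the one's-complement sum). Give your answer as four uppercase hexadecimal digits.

F744

One's-complement addition (fold any carry out of bit 15 back into bit 0):
  0x45E6 + 0x1C38 = 0x0621E
  0x621E + 0x98EE = 0x0FB0C
  0xFB0C + 0x2106 = 0x11C12 → wrap carry → 0x1C13
  0x1C13 + 0xC923 = 0x0E536
  0xE536 + 0x2384 = 0x108BA → wrap carry → 0x08BB
One's-complement sum = 0x08BB.
Checksum = ~0x08BB & 0xFFFF = 0xF744.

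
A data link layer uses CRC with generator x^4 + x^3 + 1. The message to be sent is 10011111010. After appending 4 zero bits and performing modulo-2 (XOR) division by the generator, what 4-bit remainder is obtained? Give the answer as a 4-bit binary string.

1100

Append 4 zeros: 100111110100000. Divide by 11001 (XOR where the leading bit is 1):
  pos 0: 10011 XOR 11001 = 01010
  pos 1: 10101 XOR 11001 = 01100
  pos 2: 11001 XOR 11001 = 00000
  pos 7: 10100 XOR 11001 = 01101
  pos 8: 11010 XOR 11001 = 00011
Remainder (last 4 bits) = 1100. This is the CRC / FCS.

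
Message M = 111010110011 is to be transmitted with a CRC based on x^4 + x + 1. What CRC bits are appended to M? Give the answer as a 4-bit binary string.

0001

Append 4 zeros: 1110101100110000. Divide by 10011 (XOR where the leading bit is 1):
  pos 0: 11101 XOR 10011 = 01110
  pos 1: 11100 XOR 10011 = 01111
  pos 2: 11111 XOR 10011 = 01100
  pos 3: 11001 XOR 10011 = 01010
  pos 4: 10100 XOR 10011 = 00111
  pos 6: 11101 XOR 10011 = 01110
  pos 7: 11101 XOR 10011 = 01110
  pos 8: 11100 XOR 10011 = 01111
  pos 9: 11110 XOR 10011 = 01101
  pos 10: 11010 XOR 10011 = 01001
  pos 11: 10010 XOR 10011 = 00001
Remainder (last 4 bits) = 0001. This is the CRC / FCS.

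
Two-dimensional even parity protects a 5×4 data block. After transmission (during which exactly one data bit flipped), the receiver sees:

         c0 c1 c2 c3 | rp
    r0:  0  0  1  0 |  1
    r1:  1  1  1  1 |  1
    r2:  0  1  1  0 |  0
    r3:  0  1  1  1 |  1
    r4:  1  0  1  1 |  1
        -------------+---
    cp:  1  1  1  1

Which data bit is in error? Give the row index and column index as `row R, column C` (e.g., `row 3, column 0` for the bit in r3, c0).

row 1, column 0

Recompute each row's even parity and compare to rp:
  r0: data parity 1, sent rp 1 → ok
  r1: data parity 0, sent rp 1 → mismatch
  r2: data parity 0, sent rp 0 → ok
  r3: data parity 1, sent rp 1 → ok
  r4: data parity 1, sent rp 1 → ok
Recompute each column's even parity and compare to cp:
  c0: data parity 0, sent cp 1 → mismatch
  c1: data parity 1, sent cp 1 → ok
  c2: data parity 1, sent cp 1 → ok
  c3: data parity 1, sent cp 1 → ok
Exactly one row (r1) and one column (c0) fail → the flipped bit is at their intersection.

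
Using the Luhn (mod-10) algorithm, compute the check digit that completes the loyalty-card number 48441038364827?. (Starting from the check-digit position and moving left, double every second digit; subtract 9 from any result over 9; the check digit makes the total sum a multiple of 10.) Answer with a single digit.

Partial digits right→left: 7 2 8 4 6 3 8 3 0 1 4 4 8 4
Double every second digit counting from the check-digit position (so the 1st, 3rd, 5th, ... of the partial from the right).
  doubled (with −9 where >9): 5 7 3 7 0 8 7 → sum 37
  kept as-is: 2 4 3 3 1 4 4 → sum 21
Total = 37 + 21 = 58.
Check digit = (10 − (58 mod 10)) mod 10 = 2.

2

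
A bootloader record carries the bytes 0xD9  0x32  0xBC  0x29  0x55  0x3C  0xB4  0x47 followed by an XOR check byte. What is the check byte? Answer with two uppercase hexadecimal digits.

E4

XOR the bytes together:
  start with 0xD9
  0xD9 ⊕ 0x32 = 0xEB
  0xEB ⊕ 0xBC = 0x57
  0x57 ⊕ 0x29 = 0x7E
  0x7E ⊕ 0x55 = 0x2B
  0x2B ⊕ 0x3C = 0x17
  0x17 ⊕ 0xB4 = 0xA3
  0xA3 ⊕ 0x47 = 0xE4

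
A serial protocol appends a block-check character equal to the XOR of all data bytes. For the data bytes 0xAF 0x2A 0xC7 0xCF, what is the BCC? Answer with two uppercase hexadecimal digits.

XOR the bytes together:
  start with 0xAF
  0xAF ⊕ 0x2A = 0x85
  0x85 ⊕ 0xC7 = 0x42
  0x42 ⊕ 0xCF = 0x8D

8D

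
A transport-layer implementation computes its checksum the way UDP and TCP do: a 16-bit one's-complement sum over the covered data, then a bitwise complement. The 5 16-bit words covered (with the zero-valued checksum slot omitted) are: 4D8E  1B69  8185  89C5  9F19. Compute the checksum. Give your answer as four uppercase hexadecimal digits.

One's-complement addition (fold any carry out of bit 15 back into bit 0):
  0x4D8E + 0x1B69 = 0x068F7
  0x68F7 + 0x8185 = 0x0EA7C
  0xEA7C + 0x89C5 = 0x17441 → wrap carry → 0x7442
  0x7442 + 0x9F19 = 0x1135B → wrap carry → 0x135C
One's-complement sum = 0x135C.
Checksum = ~0x135C & 0xFFFF = 0xECA3.

ECA3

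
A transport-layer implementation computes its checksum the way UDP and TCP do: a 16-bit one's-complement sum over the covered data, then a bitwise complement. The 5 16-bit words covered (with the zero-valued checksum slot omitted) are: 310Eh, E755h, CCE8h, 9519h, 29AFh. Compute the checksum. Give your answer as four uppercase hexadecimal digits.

5BEA

One's-complement addition (fold any carry out of bit 15 back into bit 0):
  0x310E + 0xE755 = 0x11863 → wrap carry → 0x1864
  0x1864 + 0xCCE8 = 0x0E54C
  0xE54C + 0x9519 = 0x17A65 → wrap carry → 0x7A66
  0x7A66 + 0x29AF = 0x0A415
One's-complement sum = 0xA415.
Checksum = ~0xA415 & 0xFFFF = 0x5BEA.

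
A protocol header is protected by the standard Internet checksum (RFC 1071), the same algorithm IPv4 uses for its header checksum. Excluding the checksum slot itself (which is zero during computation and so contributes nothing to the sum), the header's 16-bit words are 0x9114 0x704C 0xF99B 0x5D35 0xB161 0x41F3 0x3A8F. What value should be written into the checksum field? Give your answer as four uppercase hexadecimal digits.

One's-complement addition (fold any carry out of bit 15 back into bit 0):
  0x9114 + 0x704C = 0x10160 → wrap carry → 0x0161
  0x0161 + 0xF99B = 0x0FAFC
  0xFAFC + 0x5D35 = 0x15831 → wrap carry → 0x5832
  0x5832 + 0xB161 = 0x10993 → wrap carry → 0x0994
  0x0994 + 0x41F3 = 0x04B87
  0x4B87 + 0x3A8F = 0x08616
One's-complement sum = 0x8616.
Checksum = ~0x8616 & 0xFFFF = 0x79E9.

79E9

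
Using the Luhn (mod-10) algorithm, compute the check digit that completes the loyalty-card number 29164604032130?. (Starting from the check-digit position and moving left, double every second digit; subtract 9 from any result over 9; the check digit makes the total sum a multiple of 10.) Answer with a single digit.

Partial digits right→left: 0 3 1 2 3 0 4 0 6 4 6 1 9 2
Double every second digit counting from the check-digit position (so the 1st, 3rd, 5th, ... of the partial from the right).
  doubled (with −9 where >9): 0 2 6 8 3 3 9 → sum 31
  kept as-is: 3 2 0 0 4 1 2 → sum 12
Total = 31 + 12 = 43.
Check digit = (10 − (43 mod 10)) mod 10 = 7.

7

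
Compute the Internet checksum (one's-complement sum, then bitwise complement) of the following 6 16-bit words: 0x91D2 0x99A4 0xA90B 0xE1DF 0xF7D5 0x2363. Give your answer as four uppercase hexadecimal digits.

2E64

One's-complement addition (fold any carry out of bit 15 back into bit 0):
  0x91D2 + 0x99A4 = 0x12B76 → wrap carry → 0x2B77
  0x2B77 + 0xA90B = 0x0D482
  0xD482 + 0xE1DF = 0x1B661 → wrap carry → 0xB662
  0xB662 + 0xF7D5 = 0x1AE37 → wrap carry → 0xAE38
  0xAE38 + 0x2363 = 0x0D19B
One's-complement sum = 0xD19B.
Checksum = ~0xD19B & 0xFFFF = 0x2E64.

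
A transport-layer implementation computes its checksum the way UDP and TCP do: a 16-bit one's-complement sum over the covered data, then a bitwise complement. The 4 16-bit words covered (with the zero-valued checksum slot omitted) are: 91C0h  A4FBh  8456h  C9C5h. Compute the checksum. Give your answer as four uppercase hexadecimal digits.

7B27

One's-complement addition (fold any carry out of bit 15 back into bit 0):
  0x91C0 + 0xA4FB = 0x136BB → wrap carry → 0x36BC
  0x36BC + 0x8456 = 0x0BB12
  0xBB12 + 0xC9C5 = 0x184D7 → wrap carry → 0x84D8
One's-complement sum = 0x84D8.
Checksum = ~0x84D8 & 0xFFFF = 0x7B27.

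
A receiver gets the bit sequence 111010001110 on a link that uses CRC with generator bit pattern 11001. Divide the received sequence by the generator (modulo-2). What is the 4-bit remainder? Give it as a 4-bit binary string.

1011

Modulo-2 division of 111010001110 by 11001:
  pos 0: 11101 XOR 11001 = 00100
  pos 2: 10000 XOR 11001 = 01001
  pos 3: 10010 XOR 11001 = 01011
  pos 4: 10111 XOR 11001 = 01110
  pos 5: 11101 XOR 11001 = 00100
  pos 7: 10010 XOR 11001 = 01011
Remainder = 1011 (nonzero — an error is detected).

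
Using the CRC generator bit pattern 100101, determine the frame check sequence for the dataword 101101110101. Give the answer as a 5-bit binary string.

Append 5 zeros: 10110111010100000. Divide by 100101 (XOR where the leading bit is 1):
  pos 0: 101101 XOR 100101 = 001000
  pos 2: 100011 XOR 100101 = 000110
  pos 5: 110010 XOR 100101 = 010111
  pos 6: 101111 XOR 100101 = 001010
  pos 8: 101000 XOR 100101 = 001101
  pos 10: 110100 XOR 100101 = 010001
  pos 11: 100010 XOR 100101 = 000111
Remainder (last 5 bits) = 00111. This is the CRC / FCS.

00111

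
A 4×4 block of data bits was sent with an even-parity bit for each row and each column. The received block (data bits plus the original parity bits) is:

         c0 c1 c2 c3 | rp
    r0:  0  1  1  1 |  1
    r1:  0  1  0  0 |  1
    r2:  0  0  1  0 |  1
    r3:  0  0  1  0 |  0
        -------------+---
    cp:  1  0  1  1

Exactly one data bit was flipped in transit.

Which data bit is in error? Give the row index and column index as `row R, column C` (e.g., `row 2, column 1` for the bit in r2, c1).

row 3, column 0

Recompute each row's even parity and compare to rp:
  r0: data parity 1, sent rp 1 → ok
  r1: data parity 1, sent rp 1 → ok
  r2: data parity 1, sent rp 1 → ok
  r3: data parity 1, sent rp 0 → mismatch
Recompute each column's even parity and compare to cp:
  c0: data parity 0, sent cp 1 → mismatch
  c1: data parity 0, sent cp 0 → ok
  c2: data parity 1, sent cp 1 → ok
  c3: data parity 1, sent cp 1 → ok
Exactly one row (r3) and one column (c0) fail → the flipped bit is at their intersection.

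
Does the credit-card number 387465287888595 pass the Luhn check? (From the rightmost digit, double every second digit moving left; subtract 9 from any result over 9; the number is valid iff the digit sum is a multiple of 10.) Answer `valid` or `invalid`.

From the right, keep odd positions and double even positions (subtract 9 from any doubled value over 9):
  doubled (positions 2,4,...): 9 7 7 7 1 8 7 → sum 46
  kept (positions 1,3,...): 5 5 8 7 2 6 7 3 → sum 43
Total = 89.
89 mod 10 = 9, so the number is invalid.

invalid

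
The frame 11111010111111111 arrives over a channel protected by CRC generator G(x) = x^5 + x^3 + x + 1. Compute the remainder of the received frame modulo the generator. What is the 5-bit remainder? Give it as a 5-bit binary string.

01011

Modulo-2 division of 11111010111111111 by 101011:
  pos 0: 111110 XOR 101011 = 010101
  pos 1: 101011 XOR 101011 = 000000
  pos 8: 111111 XOR 101011 = 010100
  pos 9: 101001 XOR 101011 = 000010
Remainder = 01011 (nonzero — an error is detected).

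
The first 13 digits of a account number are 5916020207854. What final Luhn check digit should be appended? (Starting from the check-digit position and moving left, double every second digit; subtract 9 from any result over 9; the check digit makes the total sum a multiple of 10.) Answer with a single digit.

1

Partial digits right→left: 4 5 8 7 0 2 0 2 0 6 1 9 5
Double every second digit counting from the check-digit position (so the 1st, 3rd, 5th, ... of the partial from the right).
  doubled (with −9 where >9): 8 7 0 0 0 2 1 → sum 18
  kept as-is: 5 7 2 2 6 9 → sum 31
Total = 18 + 31 = 49.
Check digit = (10 − (49 mod 10)) mod 10 = 1.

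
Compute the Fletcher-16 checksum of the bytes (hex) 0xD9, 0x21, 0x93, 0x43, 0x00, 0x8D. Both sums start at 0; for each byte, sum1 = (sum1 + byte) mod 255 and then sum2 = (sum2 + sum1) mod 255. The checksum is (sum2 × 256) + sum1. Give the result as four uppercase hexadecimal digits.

665F

Running sums (mod 255):
  after byte 0 (0xD9): sum1=217, sum2=217
  after byte 1 (0x21): sum1=250, sum2=212
  after byte 2 (0x93): sum1=142, sum2=99
  after byte 3 (0x43): sum1=209, sum2=53
  after byte 4 (0x00): sum1=209, sum2=7
  after byte 5 (0x8D): sum1=95, sum2=102
Checksum = sum2·256 + sum1 = 102·256 + 95 = 26207 = 0x665F.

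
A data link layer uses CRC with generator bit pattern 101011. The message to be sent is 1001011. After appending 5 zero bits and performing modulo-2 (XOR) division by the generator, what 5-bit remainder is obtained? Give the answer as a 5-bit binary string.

Append 5 zeros: 100101100000. Divide by 101011 (XOR where the leading bit is 1):
  pos 0: 100101 XOR 101011 = 001110
  pos 2: 111010 XOR 101011 = 010001
  pos 3: 100010 XOR 101011 = 001001
  pos 5: 100100 XOR 101011 = 001111
Remainder (last 5 bits) = 11110. This is the CRC / FCS.

11110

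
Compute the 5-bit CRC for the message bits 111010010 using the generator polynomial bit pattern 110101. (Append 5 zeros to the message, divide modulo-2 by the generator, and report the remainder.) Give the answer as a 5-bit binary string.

11001

Append 5 zeros: 11101001000000. Divide by 110101 (XOR where the leading bit is 1):
  pos 0: 111010 XOR 110101 = 001111
  pos 2: 111101 XOR 110101 = 001000
  pos 4: 100000 XOR 110101 = 010101
  pos 5: 101010 XOR 110101 = 011111
  pos 6: 111110 XOR 110101 = 001011
  pos 8: 101100 XOR 110101 = 011001
Remainder (last 5 bits) = 11001. This is the CRC / FCS.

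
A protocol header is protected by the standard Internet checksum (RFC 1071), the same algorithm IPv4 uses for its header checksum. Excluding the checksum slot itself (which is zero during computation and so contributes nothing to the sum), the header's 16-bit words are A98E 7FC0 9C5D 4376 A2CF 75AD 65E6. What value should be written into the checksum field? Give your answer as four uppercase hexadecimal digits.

One's-complement addition (fold any carry out of bit 15 back into bit 0):
  0xA98E + 0x7FC0 = 0x1294E → wrap carry → 0x294F
  0x294F + 0x9C5D = 0x0C5AC
  0xC5AC + 0x4376 = 0x10922 → wrap carry → 0x0923
  0x0923 + 0xA2CF = 0x0ABF2
  0xABF2 + 0x75AD = 0x1219F → wrap carry → 0x21A0
  0x21A0 + 0x65E6 = 0x08786
One's-complement sum = 0x8786.
Checksum = ~0x8786 & 0xFFFF = 0x7879.

7879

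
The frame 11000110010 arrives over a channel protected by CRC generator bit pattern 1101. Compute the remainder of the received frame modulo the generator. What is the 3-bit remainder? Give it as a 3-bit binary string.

111

Modulo-2 division of 11000110010 by 1101:
  pos 0: 1100 XOR 1101 = 0001
  pos 3: 1011 XOR 1101 = 0110
  pos 4: 1100 XOR 1101 = 0001
  pos 7: 1010 XOR 1101 = 0111
Remainder = 111 (nonzero — an error is detected).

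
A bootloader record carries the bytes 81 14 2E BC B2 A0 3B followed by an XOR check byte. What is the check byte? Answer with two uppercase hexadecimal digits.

XOR the bytes together:
  start with 0x81
  0x81 ⊕ 0x14 = 0x95
  0x95 ⊕ 0x2E = 0xBB
  0xBB ⊕ 0xBC = 0x07
  0x07 ⊕ 0xB2 = 0xB5
  0xB5 ⊕ 0xA0 = 0x15
  0x15 ⊕ 0x3B = 0x2E

2E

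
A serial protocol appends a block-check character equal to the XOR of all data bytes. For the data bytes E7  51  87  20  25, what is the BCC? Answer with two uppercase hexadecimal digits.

34

XOR the bytes together:
  start with 0xE7
  0xE7 ⊕ 0x51 = 0xB6
  0xB6 ⊕ 0x87 = 0x31
  0x31 ⊕ 0x20 = 0x11
  0x11 ⊕ 0x25 = 0x34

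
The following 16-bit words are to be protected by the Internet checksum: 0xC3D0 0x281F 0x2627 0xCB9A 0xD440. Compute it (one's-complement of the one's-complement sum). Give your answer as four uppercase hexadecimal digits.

One's-complement addition (fold any carry out of bit 15 back into bit 0):
  0xC3D0 + 0x281F = 0x0EBEF
  0xEBEF + 0x2627 = 0x11216 → wrap carry → 0x1217
  0x1217 + 0xCB9A = 0x0DDB1
  0xDDB1 + 0xD440 = 0x1B1F1 → wrap carry → 0xB1F2
One's-complement sum = 0xB1F2.
Checksum = ~0xB1F2 & 0xFFFF = 0x4E0D.

4E0D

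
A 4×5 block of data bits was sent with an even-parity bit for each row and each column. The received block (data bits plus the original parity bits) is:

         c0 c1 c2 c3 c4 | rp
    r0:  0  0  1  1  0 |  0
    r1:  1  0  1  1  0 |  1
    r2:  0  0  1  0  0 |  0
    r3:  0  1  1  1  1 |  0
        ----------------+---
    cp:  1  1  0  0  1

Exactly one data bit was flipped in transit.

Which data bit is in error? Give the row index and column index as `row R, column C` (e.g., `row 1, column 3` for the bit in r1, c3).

Recompute each row's even parity and compare to rp:
  r0: data parity 0, sent rp 0 → ok
  r1: data parity 1, sent rp 1 → ok
  r2: data parity 1, sent rp 0 → mismatch
  r3: data parity 0, sent rp 0 → ok
Recompute each column's even parity and compare to cp:
  c0: data parity 1, sent cp 1 → ok
  c1: data parity 1, sent cp 1 → ok
  c2: data parity 0, sent cp 0 → ok
  c3: data parity 1, sent cp 0 → mismatch
  c4: data parity 1, sent cp 1 → ok
Exactly one row (r2) and one column (c3) fail → the flipped bit is at their intersection.

row 2, column 3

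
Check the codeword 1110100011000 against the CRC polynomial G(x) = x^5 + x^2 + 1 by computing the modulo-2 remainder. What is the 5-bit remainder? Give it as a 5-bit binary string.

01101

Modulo-2 division of 1110100011000 by 100101:
  pos 0: 111010 XOR 100101 = 011111
  pos 1: 111110 XOR 100101 = 011011
  pos 2: 110110 XOR 100101 = 010011
  pos 3: 100111 XOR 100101 = 000010
  pos 7: 101000 XOR 100101 = 001101
Remainder = 01101 (nonzero — an error is detected).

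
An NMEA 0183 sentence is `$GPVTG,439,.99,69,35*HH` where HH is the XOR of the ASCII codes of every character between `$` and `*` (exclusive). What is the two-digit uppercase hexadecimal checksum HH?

XOR the ASCII codes of the payload characters:
  'G' = 0x47 → acc = 0x47
  'P' = 0x50 → acc = 0x17
  'V' = 0x56 → acc = 0x41
  'T' = 0x54 → acc = 0x15
  'G' = 0x47 → acc = 0x52
  ',' = 0x2C → acc = 0x7E
  '4' = 0x34 → acc = 0x4A
  '3' = 0x33 → acc = 0x79
  '9' = 0x39 → acc = 0x40
  ',' = 0x2C → acc = 0x6C
  '.' = 0x2E → acc = 0x42
  '9' = 0x39 → acc = 0x7B
  '9' = 0x39 → acc = 0x42
  ',' = 0x2C → acc = 0x6E
  '6' = 0x36 → acc = 0x58
  '9' = 0x39 → acc = 0x61
  ',' = 0x2C → acc = 0x4D
  '3' = 0x33 → acc = 0x7E
  '5' = 0x35 → acc = 0x4B
Checksum = 0x4B.

4B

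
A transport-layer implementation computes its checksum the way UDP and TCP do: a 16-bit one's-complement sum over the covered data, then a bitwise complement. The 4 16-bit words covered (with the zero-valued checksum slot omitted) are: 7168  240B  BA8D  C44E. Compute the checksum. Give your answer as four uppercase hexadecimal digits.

One's-complement addition (fold any carry out of bit 15 back into bit 0):
  0x7168 + 0x240B = 0x09573
  0x9573 + 0xBA8D = 0x15000 → wrap carry → 0x5001
  0x5001 + 0xC44E = 0x1144F → wrap carry → 0x1450
One's-complement sum = 0x1450.
Checksum = ~0x1450 & 0xFFFF = 0xEBAF.

EBAF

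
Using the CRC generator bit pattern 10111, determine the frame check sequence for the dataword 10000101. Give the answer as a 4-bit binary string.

Append 4 zeros: 100001010000. Divide by 10111 (XOR where the leading bit is 1):
  pos 0: 10000 XOR 10111 = 00111
  pos 2: 11110 XOR 10111 = 01001
  pos 3: 10011 XOR 10111 = 00100
  pos 5: 10000 XOR 10111 = 00111
  pos 7: 11100 XOR 10111 = 01011
Remainder (last 4 bits) = 1011. This is the CRC / FCS.

1011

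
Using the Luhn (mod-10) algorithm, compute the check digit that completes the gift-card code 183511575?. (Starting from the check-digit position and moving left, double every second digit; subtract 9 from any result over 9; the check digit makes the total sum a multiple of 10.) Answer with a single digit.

Partial digits right→left: 5 7 5 1 1 5 3 8 1
Double every second digit counting from the check-digit position (so the 1st, 3rd, 5th, ... of the partial from the right).
  doubled (with −9 where >9): 1 1 2 6 2 → sum 12
  kept as-is: 7 1 5 8 → sum 21
Total = 12 + 21 = 33.
Check digit = (10 − (33 mod 10)) mod 10 = 7.

7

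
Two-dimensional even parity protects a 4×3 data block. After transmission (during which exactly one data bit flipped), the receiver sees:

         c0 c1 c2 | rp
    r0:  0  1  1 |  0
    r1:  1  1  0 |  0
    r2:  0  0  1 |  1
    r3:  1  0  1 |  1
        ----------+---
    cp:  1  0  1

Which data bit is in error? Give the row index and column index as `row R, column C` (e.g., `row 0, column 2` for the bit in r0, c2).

row 3, column 0

Recompute each row's even parity and compare to rp:
  r0: data parity 0, sent rp 0 → ok
  r1: data parity 0, sent rp 0 → ok
  r2: data parity 1, sent rp 1 → ok
  r3: data parity 0, sent rp 1 → mismatch
Recompute each column's even parity and compare to cp:
  c0: data parity 0, sent cp 1 → mismatch
  c1: data parity 0, sent cp 0 → ok
  c2: data parity 1, sent cp 1 → ok
Exactly one row (r3) and one column (c0) fail → the flipped bit is at their intersection.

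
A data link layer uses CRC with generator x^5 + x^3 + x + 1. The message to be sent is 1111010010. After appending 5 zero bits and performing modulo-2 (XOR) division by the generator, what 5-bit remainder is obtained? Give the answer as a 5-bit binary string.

Append 5 zeros: 111101001000000. Divide by 101011 (XOR where the leading bit is 1):
  pos 0: 111101 XOR 101011 = 010110
  pos 1: 101100 XOR 101011 = 000111
  pos 4: 111010 XOR 101011 = 010001
  pos 5: 100010 XOR 101011 = 001001
  pos 7: 100100 XOR 101011 = 001111
  pos 9: 111100 XOR 101011 = 010111
Remainder (last 5 bits) = 10111. This is the CRC / FCS.

10111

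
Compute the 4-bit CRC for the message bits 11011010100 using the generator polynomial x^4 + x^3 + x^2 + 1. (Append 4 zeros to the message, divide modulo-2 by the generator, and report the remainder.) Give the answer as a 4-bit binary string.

Append 4 zeros: 110110101000000. Divide by 11101 (XOR where the leading bit is 1):
  pos 0: 11011 XOR 11101 = 00110
  pos 2: 11001 XOR 11101 = 00100
  pos 4: 10001 XOR 11101 = 01100
  pos 5: 11000 XOR 11101 = 00101
  pos 7: 10100 XOR 11101 = 01001
  pos 8: 10010 XOR 11101 = 01111
  pos 9: 11110 XOR 11101 = 00011
Remainder (last 4 bits) = 0110. This is the CRC / FCS.

0110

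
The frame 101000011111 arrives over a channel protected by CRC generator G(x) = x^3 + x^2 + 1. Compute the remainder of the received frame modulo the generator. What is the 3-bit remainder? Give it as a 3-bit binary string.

Modulo-2 division of 101000011111 by 1101:
  pos 0: 1010 XOR 1101 = 0111
  pos 1: 1110 XOR 1101 = 0011
  pos 3: 1100 XOR 1101 = 0001
  pos 6: 1111 XOR 1101 = 0010
  pos 8: 1011 XOR 1101 = 0110
Remainder = 110 (nonzero — an error is detected).

110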